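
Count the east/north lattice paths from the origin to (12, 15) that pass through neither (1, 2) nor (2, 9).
Number of paths = 9647180

Inclusion–exclusion. Total paths: C(27, 12) = 17383860. Through P₁: C(3, 1)·C(24, 11) = 7488432. Through P₂: C(11, 2)·C(16, 10) = 440440. Since P₁ is strictly southwest of P₂, a monotone path through both must visit P₁ then P₂; paths through both = C(3, 1)·C(8, 1)·C(16, 10) = 192192. Avoid both = 17383860 − 7488432 − 440440 + 192192 = 9647180.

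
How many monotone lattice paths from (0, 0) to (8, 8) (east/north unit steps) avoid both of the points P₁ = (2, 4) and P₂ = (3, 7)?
Number of paths = 9360

Inclusion–exclusion. Total paths: C(16, 8) = 12870. Through P₁: C(6, 2)·C(10, 6) = 3150. Through P₂: C(10, 3)·C(6, 5) = 720. Since P₁ is strictly southwest of P₂, a monotone path through both must visit P₁ then P₂; paths through both = C(6, 2)·C(4, 1)·C(6, 5) = 360. Avoid both = 12870 − 3150 − 720 + 360 = 9360.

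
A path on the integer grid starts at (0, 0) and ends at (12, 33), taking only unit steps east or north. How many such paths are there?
Number of paths = 28760021745

A monotone lattice path from (0, 0) to (12, 33) consists of 12 east steps and 33 north steps in some order, so it is determined by which 12 of the 45 steps are east. The count is C(45, 12) = 28760021745.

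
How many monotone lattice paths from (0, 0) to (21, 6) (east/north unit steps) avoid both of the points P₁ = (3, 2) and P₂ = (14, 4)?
Number of paths = 140780

Inclusion–exclusion. Total paths: C(27, 21) = 296010. Through P₁: C(5, 3)·C(22, 18) = 73150. Through P₂: C(18, 14)·C(9, 7) = 110160. Since P₁ is strictly southwest of P₂, a monotone path through both must visit P₁ then P₂; paths through both = C(5, 3)·C(13, 11)·C(9, 7) = 28080. Avoid both = 296010 − 73150 − 110160 + 28080 = 140780.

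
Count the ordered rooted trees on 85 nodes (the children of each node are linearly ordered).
C_84 = 270557451039395118028642463289168566420671280440

These ordered rooted trees are counted by the Catalan number C_n = (1/(n + 1)) · C(2n, n). For n = 84: C_84 = (1/85) · C(168, 84) = 22997383338348585032434609379579328145757058837400/85 = 270557451039395118028642463289168566420671280440.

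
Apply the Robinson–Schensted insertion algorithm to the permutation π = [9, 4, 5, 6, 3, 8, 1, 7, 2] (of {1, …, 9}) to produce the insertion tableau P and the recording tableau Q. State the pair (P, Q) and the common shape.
P = [1, 2, 6, 7] / [3, 5] / [4, 8] / [9];  Q = [1, 3, 4, 6] / [2, 8] / [5, 9] / [7];  common shape = (4, 2, 2, 1)

Row-insert the values π_1, π_2, … into P one at a time, bumping the leftmost entry strictly greater than the inserted value down to the next row. The recording tableau Q records, in position (i, j), the step at which that cell was added to P.
  Insert 9 (step 1): P = [9];  Q = [1]
  Insert 4 (step 2): P = [4] / [9];  Q = [1] / [2]
  Insert 5 (step 3): P = [4, 5] / [9];  Q = [1, 3] / [2]
  Insert 6 (step 4): P = [4, 5, 6] / [9];  Q = [1, 3, 4] / [2]
  Insert 3 (step 5): P = [3, 5, 6] / [4] / [9];  Q = [1, 3, 4] / [2] / [5]
  Insert 8 (step 6): P = [3, 5, 6, 8] / [4] / [9];  Q = [1, 3, 4, 6] / [2] / [5]
  Insert 1 (step 7): P = [1, 5, 6, 8] / [3] / [4] / [9];  Q = [1, 3, 4, 6] / [2] / [5] / [7]
  Insert 7 (step 8): P = [1, 5, 6, 7] / [3, 8] / [4] / [9];  Q = [1, 3, 4, 6] / [2, 8] / [5] / [7]
  Insert 2 (step 9): P = [1, 2, 6, 7] / [3, 5] / [4, 8] / [9];  Q = [1, 3, 4, 6] / [2, 8] / [5, 9] / [7]
Final shape: (4, 2, 2, 1).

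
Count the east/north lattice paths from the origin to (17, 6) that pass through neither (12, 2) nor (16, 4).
Number of paths = 79041

Inclusion–exclusion. Total paths: C(23, 17) = 100947. Through P₁: C(14, 12)·C(9, 5) = 11466. Through P₂: C(20, 16)·C(3, 1) = 14535. Since P₁ is strictly southwest of P₂, a monotone path through both must visit P₁ then P₂; paths through both = C(14, 12)·C(6, 4)·C(3, 1) = 4095. Avoid both = 100947 − 11466 − 14535 + 4095 = 79041.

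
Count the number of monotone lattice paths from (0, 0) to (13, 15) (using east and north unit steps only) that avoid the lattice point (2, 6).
Number of paths = 32739280

Total paths from (0, 0) to (13, 15): C(28, 13) = 37442160. Paths through (2, 6): (paths (0, 0) → (2, 6)) × (paths (2, 6) → (13, 15)) = C(8, 2) · C(20, 11) = 28 · 167960 = 4702880. Avoidance count = 37442160 − 4702880 = 32739280.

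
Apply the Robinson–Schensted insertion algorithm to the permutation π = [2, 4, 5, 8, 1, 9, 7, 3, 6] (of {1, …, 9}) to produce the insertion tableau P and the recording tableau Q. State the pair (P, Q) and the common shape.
P = [1, 3, 5, 6, 9] / [2, 4, 7] / [8];  Q = [1, 2, 3, 4, 6] / [5, 7, 9] / [8];  common shape = (5, 3, 1)

Row-insert the values π_1, π_2, … into P one at a time, bumping the leftmost entry strictly greater than the inserted value down to the next row. The recording tableau Q records, in position (i, j), the step at which that cell was added to P.
  Insert 2 (step 1): P = [2];  Q = [1]
  Insert 4 (step 2): P = [2, 4];  Q = [1, 2]
  Insert 5 (step 3): P = [2, 4, 5];  Q = [1, 2, 3]
  Insert 8 (step 4): P = [2, 4, 5, 8];  Q = [1, 2, 3, 4]
  Insert 1 (step 5): P = [1, 4, 5, 8] / [2];  Q = [1, 2, 3, 4] / [5]
  Insert 9 (step 6): P = [1, 4, 5, 8, 9] / [2];  Q = [1, 2, 3, 4, 6] / [5]
  Insert 7 (step 7): P = [1, 4, 5, 7, 9] / [2, 8];  Q = [1, 2, 3, 4, 6] / [5, 7]
  Insert 3 (step 8): P = [1, 3, 5, 7, 9] / [2, 4] / [8];  Q = [1, 2, 3, 4, 6] / [5, 7] / [8]
  Insert 6 (step 9): P = [1, 3, 5, 6, 9] / [2, 4, 7] / [8];  Q = [1, 2, 3, 4, 6] / [5, 7, 9] / [8]
Final shape: (5, 3, 1).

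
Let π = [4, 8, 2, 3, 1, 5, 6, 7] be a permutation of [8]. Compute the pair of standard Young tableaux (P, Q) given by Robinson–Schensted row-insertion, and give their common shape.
P = [1, 3, 5, 6, 7] / [2, 8] / [4];  Q = [1, 2, 6, 7, 8] / [3, 4] / [5];  common shape = (5, 2, 1)

Row-insert the values π_1, π_2, … into P one at a time, bumping the leftmost entry strictly greater than the inserted value down to the next row. The recording tableau Q records, in position (i, j), the step at which that cell was added to P.
  Insert 4 (step 1): P = [4];  Q = [1]
  Insert 8 (step 2): P = [4, 8];  Q = [1, 2]
  Insert 2 (step 3): P = [2, 8] / [4];  Q = [1, 2] / [3]
  Insert 3 (step 4): P = [2, 3] / [4, 8];  Q = [1, 2] / [3, 4]
  Insert 1 (step 5): P = [1, 3] / [2, 8] / [4];  Q = [1, 2] / [3, 4] / [5]
  Insert 5 (step 6): P = [1, 3, 5] / [2, 8] / [4];  Q = [1, 2, 6] / [3, 4] / [5]
  Insert 6 (step 7): P = [1, 3, 5, 6] / [2, 8] / [4];  Q = [1, 2, 6, 7] / [3, 4] / [5]
  Insert 7 (step 8): P = [1, 3, 5, 6, 7] / [2, 8] / [4];  Q = [1, 2, 6, 7, 8] / [3, 4] / [5]
Final shape: (5, 2, 1).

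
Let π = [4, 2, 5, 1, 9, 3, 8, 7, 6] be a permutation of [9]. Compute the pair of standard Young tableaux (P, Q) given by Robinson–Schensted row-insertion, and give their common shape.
P = [1, 3, 6] / [2, 5, 7] / [4, 8] / [9];  Q = [1, 3, 5] / [2, 6, 7] / [4, 8] / [9];  common shape = (3, 3, 2, 1)

Row-insert the values π_1, π_2, … into P one at a time, bumping the leftmost entry strictly greater than the inserted value down to the next row. The recording tableau Q records, in position (i, j), the step at which that cell was added to P.
  Insert 4 (step 1): P = [4];  Q = [1]
  Insert 2 (step 2): P = [2] / [4];  Q = [1] / [2]
  Insert 5 (step 3): P = [2, 5] / [4];  Q = [1, 3] / [2]
  Insert 1 (step 4): P = [1, 5] / [2] / [4];  Q = [1, 3] / [2] / [4]
  Insert 9 (step 5): P = [1, 5, 9] / [2] / [4];  Q = [1, 3, 5] / [2] / [4]
  Insert 3 (step 6): P = [1, 3, 9] / [2, 5] / [4];  Q = [1, 3, 5] / [2, 6] / [4]
  Insert 8 (step 7): P = [1, 3, 8] / [2, 5, 9] / [4];  Q = [1, 3, 5] / [2, 6, 7] / [4]
  Insert 7 (step 8): P = [1, 3, 7] / [2, 5, 8] / [4, 9];  Q = [1, 3, 5] / [2, 6, 7] / [4, 8]
  Insert 6 (step 9): P = [1, 3, 6] / [2, 5, 7] / [4, 8] / [9];  Q = [1, 3, 5] / [2, 6, 7] / [4, 8] / [9]
Final shape: (3, 3, 2, 1).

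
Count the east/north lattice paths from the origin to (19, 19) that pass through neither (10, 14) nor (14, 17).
Number of paths = 27291519423

Inclusion–exclusion. Total paths: C(38, 19) = 35345263800. Through P₁: C(24, 10)·C(14, 9) = 3926434512. Through P₂: C(31, 14)·C(7, 5) = 5568833025. Since P₁ is strictly southwest of P₂, a monotone path through both must visit P₁ then P₂; paths through both = C(24, 10)·C(7, 4)·C(7, 5) = 1441523160. Avoid both = 35345263800 − 3926434512 − 5568833025 + 1441523160 = 27291519423.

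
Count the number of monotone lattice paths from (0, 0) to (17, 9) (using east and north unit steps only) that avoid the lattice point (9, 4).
Number of paths = 2204345

Total paths from (0, 0) to (17, 9): C(26, 17) = 3124550. Paths through (9, 4): (paths (0, 0) → (9, 4)) × (paths (9, 4) → (17, 9)) = C(13, 9) · C(13, 8) = 715 · 1287 = 920205. Avoidance count = 3124550 − 920205 = 2204345.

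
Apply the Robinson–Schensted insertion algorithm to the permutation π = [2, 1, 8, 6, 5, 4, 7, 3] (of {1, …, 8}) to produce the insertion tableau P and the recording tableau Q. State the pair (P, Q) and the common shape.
P = [1, 3, 7] / [2, 4] / [5] / [6] / [8];  Q = [1, 3, 7] / [2, 4] / [5] / [6] / [8];  common shape = (3, 2, 1, 1, 1)

Row-insert the values π_1, π_2, … into P one at a time, bumping the leftmost entry strictly greater than the inserted value down to the next row. The recording tableau Q records, in position (i, j), the step at which that cell was added to P.
  Insert 2 (step 1): P = [2];  Q = [1]
  Insert 1 (step 2): P = [1] / [2];  Q = [1] / [2]
  Insert 8 (step 3): P = [1, 8] / [2];  Q = [1, 3] / [2]
  Insert 6 (step 4): P = [1, 6] / [2, 8];  Q = [1, 3] / [2, 4]
  Insert 5 (step 5): P = [1, 5] / [2, 6] / [8];  Q = [1, 3] / [2, 4] / [5]
  Insert 4 (step 6): P = [1, 4] / [2, 5] / [6] / [8];  Q = [1, 3] / [2, 4] / [5] / [6]
  Insert 7 (step 7): P = [1, 4, 7] / [2, 5] / [6] / [8];  Q = [1, 3, 7] / [2, 4] / [5] / [6]
  Insert 3 (step 8): P = [1, 3, 7] / [2, 4] / [5] / [6] / [8];  Q = [1, 3, 7] / [2, 4] / [5] / [6] / [8]
Final shape: (3, 2, 1, 1, 1).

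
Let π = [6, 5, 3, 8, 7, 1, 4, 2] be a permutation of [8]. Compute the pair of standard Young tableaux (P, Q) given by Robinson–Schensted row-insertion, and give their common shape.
P = [1, 2] / [3, 4] / [5, 7] / [6, 8];  Q = [1, 4] / [2, 5] / [3, 7] / [6, 8];  common shape = (2, 2, 2, 2)

Row-insert the values π_1, π_2, … into P one at a time, bumping the leftmost entry strictly greater than the inserted value down to the next row. The recording tableau Q records, in position (i, j), the step at which that cell was added to P.
  Insert 6 (step 1): P = [6];  Q = [1]
  Insert 5 (step 2): P = [5] / [6];  Q = [1] / [2]
  Insert 3 (step 3): P = [3] / [5] / [6];  Q = [1] / [2] / [3]
  Insert 8 (step 4): P = [3, 8] / [5] / [6];  Q = [1, 4] / [2] / [3]
  Insert 7 (step 5): P = [3, 7] / [5, 8] / [6];  Q = [1, 4] / [2, 5] / [3]
  Insert 1 (step 6): P = [1, 7] / [3, 8] / [5] / [6];  Q = [1, 4] / [2, 5] / [3] / [6]
  Insert 4 (step 7): P = [1, 4] / [3, 7] / [5, 8] / [6];  Q = [1, 4] / [2, 5] / [3, 7] / [6]
  Insert 2 (step 8): P = [1, 2] / [3, 4] / [5, 7] / [6, 8];  Q = [1, 4] / [2, 5] / [3, 7] / [6, 8]
Final shape: (2, 2, 2, 2).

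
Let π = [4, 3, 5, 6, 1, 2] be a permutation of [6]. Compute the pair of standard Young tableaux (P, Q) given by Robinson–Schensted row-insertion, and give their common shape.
P = [1, 2, 6] / [3, 5] / [4];  Q = [1, 3, 4] / [2, 6] / [5];  common shape = (3, 2, 1)

Row-insert the values π_1, π_2, … into P one at a time, bumping the leftmost entry strictly greater than the inserted value down to the next row. The recording tableau Q records, in position (i, j), the step at which that cell was added to P.
  Insert 4 (step 1): P = [4];  Q = [1]
  Insert 3 (step 2): P = [3] / [4];  Q = [1] / [2]
  Insert 5 (step 3): P = [3, 5] / [4];  Q = [1, 3] / [2]
  Insert 6 (step 4): P = [3, 5, 6] / [4];  Q = [1, 3, 4] / [2]
  Insert 1 (step 5): P = [1, 5, 6] / [3] / [4];  Q = [1, 3, 4] / [2] / [5]
  Insert 2 (step 6): P = [1, 2, 6] / [3, 5] / [4];  Q = [1, 3, 4] / [2, 6] / [5]
Final shape: (3, 2, 1).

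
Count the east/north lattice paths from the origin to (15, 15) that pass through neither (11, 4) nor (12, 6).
Number of paths = 150071115

Inclusion–exclusion. Total paths: C(30, 15) = 155117520. Through P₁: C(15, 11)·C(15, 4) = 1863225. Through P₂: C(18, 12)·C(12, 3) = 4084080. Since P₁ is strictly southwest of P₂, a monotone path through both must visit P₁ then P₂; paths through both = C(15, 11)·C(3, 1)·C(12, 3) = 900900. Avoid both = 155117520 − 1863225 − 4084080 + 900900 = 150071115.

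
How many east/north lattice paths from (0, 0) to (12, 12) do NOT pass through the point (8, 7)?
Number of paths = 1893346

Total paths from (0, 0) to (12, 12): C(24, 12) = 2704156. Paths through (8, 7): (paths (0, 0) → (8, 7)) × (paths (8, 7) → (12, 12)) = C(15, 8) · C(9, 4) = 6435 · 126 = 810810. Avoidance count = 2704156 − 810810 = 1893346.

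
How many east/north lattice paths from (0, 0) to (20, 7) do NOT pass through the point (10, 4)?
Number of paths = 601744

Total paths from (0, 0) to (20, 7): C(27, 20) = 888030. Paths through (10, 4): (paths (0, 0) → (10, 4)) × (paths (10, 4) → (20, 7)) = C(14, 10) · C(13, 10) = 1001 · 286 = 286286. Avoidance count = 888030 − 286286 = 601744.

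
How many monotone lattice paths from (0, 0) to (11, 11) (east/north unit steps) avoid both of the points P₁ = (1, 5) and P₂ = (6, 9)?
Number of paths = 568155

Inclusion–exclusion. Total paths: C(22, 11) = 705432. Through P₁: C(6, 1)·C(16, 10) = 48048. Through P₂: C(15, 6)·C(7, 5) = 105105. Since P₁ is strictly southwest of P₂, a monotone path through both must visit P₁ then P₂; paths through both = C(6, 1)·C(9, 5)·C(7, 5) = 15876. Avoid both = 705432 − 48048 − 105105 + 15876 = 568155.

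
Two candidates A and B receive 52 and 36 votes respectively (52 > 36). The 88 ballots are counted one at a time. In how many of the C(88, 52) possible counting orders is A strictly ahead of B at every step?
Strict-lead orderings = 1123976013374240437891608

Total orderings of the 88 votes with 52 for A: C(88, 52) = 6181868073558322408403844. By the Bertrand ballot formula (Cycle Lemma / reflection principle), the number of orderings in which A is strictly ahead of B throughout is (p − q)/(p + q) · C(p + q, p) = (52 − 36)/(52 + 36) · 6181868073558322408403844 = 1123976013374240437891608.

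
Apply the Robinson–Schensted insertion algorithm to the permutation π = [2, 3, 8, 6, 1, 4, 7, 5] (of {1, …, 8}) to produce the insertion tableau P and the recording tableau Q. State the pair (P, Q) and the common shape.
P = [1, 3, 4, 5] / [2, 6, 7] / [8];  Q = [1, 2, 3, 7] / [4, 6, 8] / [5];  common shape = (4, 3, 1)

Row-insert the values π_1, π_2, … into P one at a time, bumping the leftmost entry strictly greater than the inserted value down to the next row. The recording tableau Q records, in position (i, j), the step at which that cell was added to P.
  Insert 2 (step 1): P = [2];  Q = [1]
  Insert 3 (step 2): P = [2, 3];  Q = [1, 2]
  Insert 8 (step 3): P = [2, 3, 8];  Q = [1, 2, 3]
  Insert 6 (step 4): P = [2, 3, 6] / [8];  Q = [1, 2, 3] / [4]
  Insert 1 (step 5): P = [1, 3, 6] / [2] / [8];  Q = [1, 2, 3] / [4] / [5]
  Insert 4 (step 6): P = [1, 3, 4] / [2, 6] / [8];  Q = [1, 2, 3] / [4, 6] / [5]
  Insert 7 (step 7): P = [1, 3, 4, 7] / [2, 6] / [8];  Q = [1, 2, 3, 7] / [4, 6] / [5]
  Insert 5 (step 8): P = [1, 3, 4, 5] / [2, 6, 7] / [8];  Q = [1, 2, 3, 7] / [4, 6, 8] / [5]
Final shape: (4, 3, 1).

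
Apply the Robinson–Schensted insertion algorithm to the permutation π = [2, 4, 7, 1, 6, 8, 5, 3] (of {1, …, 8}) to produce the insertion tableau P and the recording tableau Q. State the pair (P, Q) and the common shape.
P = [1, 3, 5, 8] / [2, 4] / [6] / [7];  Q = [1, 2, 3, 6] / [4, 5] / [7] / [8];  common shape = (4, 2, 1, 1)

Row-insert the values π_1, π_2, … into P one at a time, bumping the leftmost entry strictly greater than the inserted value down to the next row. The recording tableau Q records, in position (i, j), the step at which that cell was added to P.
  Insert 2 (step 1): P = [2];  Q = [1]
  Insert 4 (step 2): P = [2, 4];  Q = [1, 2]
  Insert 7 (step 3): P = [2, 4, 7];  Q = [1, 2, 3]
  Insert 1 (step 4): P = [1, 4, 7] / [2];  Q = [1, 2, 3] / [4]
  Insert 6 (step 5): P = [1, 4, 6] / [2, 7];  Q = [1, 2, 3] / [4, 5]
  Insert 8 (step 6): P = [1, 4, 6, 8] / [2, 7];  Q = [1, 2, 3, 6] / [4, 5]
  Insert 5 (step 7): P = [1, 4, 5, 8] / [2, 6] / [7];  Q = [1, 2, 3, 6] / [4, 5] / [7]
  Insert 3 (step 8): P = [1, 3, 5, 8] / [2, 4] / [6] / [7];  Q = [1, 2, 3, 6] / [4, 5] / [7] / [8]
Final shape: (4, 2, 1, 1).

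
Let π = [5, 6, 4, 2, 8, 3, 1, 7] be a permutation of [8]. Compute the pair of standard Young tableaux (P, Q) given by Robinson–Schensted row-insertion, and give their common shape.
P = [1, 3, 7] / [2, 6, 8] / [4] / [5];  Q = [1, 2, 5] / [3, 6, 8] / [4] / [7];  common shape = (3, 3, 1, 1)

Row-insert the values π_1, π_2, … into P one at a time, bumping the leftmost entry strictly greater than the inserted value down to the next row. The recording tableau Q records, in position (i, j), the step at which that cell was added to P.
  Insert 5 (step 1): P = [5];  Q = [1]
  Insert 6 (step 2): P = [5, 6];  Q = [1, 2]
  Insert 4 (step 3): P = [4, 6] / [5];  Q = [1, 2] / [3]
  Insert 2 (step 4): P = [2, 6] / [4] / [5];  Q = [1, 2] / [3] / [4]
  Insert 8 (step 5): P = [2, 6, 8] / [4] / [5];  Q = [1, 2, 5] / [3] / [4]
  Insert 3 (step 6): P = [2, 3, 8] / [4, 6] / [5];  Q = [1, 2, 5] / [3, 6] / [4]
  Insert 1 (step 7): P = [1, 3, 8] / [2, 6] / [4] / [5];  Q = [1, 2, 5] / [3, 6] / [4] / [7]
  Insert 7 (step 8): P = [1, 3, 7] / [2, 6, 8] / [4] / [5];  Q = [1, 2, 5] / [3, 6, 8] / [4] / [7]
Final shape: (3, 3, 1, 1).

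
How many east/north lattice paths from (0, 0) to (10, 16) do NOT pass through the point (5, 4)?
Number of paths = 4532047

Total paths from (0, 0) to (10, 16): C(26, 10) = 5311735. Paths through (5, 4): (paths (0, 0) → (5, 4)) × (paths (5, 4) → (10, 16)) = C(9, 5) · C(17, 5) = 126 · 6188 = 779688. Avoidance count = 5311735 − 779688 = 4532047.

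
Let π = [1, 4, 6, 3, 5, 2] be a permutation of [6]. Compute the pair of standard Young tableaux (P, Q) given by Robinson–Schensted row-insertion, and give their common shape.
P = [1, 2, 5] / [3, 6] / [4];  Q = [1, 2, 3] / [4, 5] / [6];  common shape = (3, 2, 1)

Row-insert the values π_1, π_2, … into P one at a time, bumping the leftmost entry strictly greater than the inserted value down to the next row. The recording tableau Q records, in position (i, j), the step at which that cell was added to P.
  Insert 1 (step 1): P = [1];  Q = [1]
  Insert 4 (step 2): P = [1, 4];  Q = [1, 2]
  Insert 6 (step 3): P = [1, 4, 6];  Q = [1, 2, 3]
  Insert 3 (step 4): P = [1, 3, 6] / [4];  Q = [1, 2, 3] / [4]
  Insert 5 (step 5): P = [1, 3, 5] / [4, 6];  Q = [1, 2, 3] / [4, 5]
  Insert 2 (step 6): P = [1, 2, 5] / [3, 6] / [4];  Q = [1, 2, 3] / [4, 5] / [6]
Final shape: (3, 2, 1).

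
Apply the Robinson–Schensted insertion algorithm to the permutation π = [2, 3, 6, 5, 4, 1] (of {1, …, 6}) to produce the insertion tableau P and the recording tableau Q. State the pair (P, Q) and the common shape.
P = [1, 3, 4] / [2] / [5] / [6];  Q = [1, 2, 3] / [4] / [5] / [6];  common shape = (3, 1, 1, 1)

Row-insert the values π_1, π_2, … into P one at a time, bumping the leftmost entry strictly greater than the inserted value down to the next row. The recording tableau Q records, in position (i, j), the step at which that cell was added to P.
  Insert 2 (step 1): P = [2];  Q = [1]
  Insert 3 (step 2): P = [2, 3];  Q = [1, 2]
  Insert 6 (step 3): P = [2, 3, 6];  Q = [1, 2, 3]
  Insert 5 (step 4): P = [2, 3, 5] / [6];  Q = [1, 2, 3] / [4]
  Insert 4 (step 5): P = [2, 3, 4] / [5] / [6];  Q = [1, 2, 3] / [4] / [5]
  Insert 1 (step 6): P = [1, 3, 4] / [2] / [5] / [6];  Q = [1, 2, 3] / [4] / [5] / [6]
Final shape: (3, 1, 1, 1).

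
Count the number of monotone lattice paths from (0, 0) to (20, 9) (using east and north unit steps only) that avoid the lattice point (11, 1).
Number of paths = 9723285

Total paths from (0, 0) to (20, 9): C(29, 20) = 10015005. Paths through (11, 1): (paths (0, 0) → (11, 1)) × (paths (11, 1) → (20, 9)) = C(12, 11) · C(17, 9) = 12 · 24310 = 291720. Avoidance count = 10015005 − 291720 = 9723285.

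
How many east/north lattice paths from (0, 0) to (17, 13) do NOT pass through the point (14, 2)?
Number of paths = 119716170

Total paths from (0, 0) to (17, 13): C(30, 17) = 119759850. Paths through (14, 2): (paths (0, 0) → (14, 2)) × (paths (14, 2) → (17, 13)) = C(16, 14) · C(14, 3) = 120 · 364 = 43680. Avoidance count = 119759850 − 43680 = 119716170.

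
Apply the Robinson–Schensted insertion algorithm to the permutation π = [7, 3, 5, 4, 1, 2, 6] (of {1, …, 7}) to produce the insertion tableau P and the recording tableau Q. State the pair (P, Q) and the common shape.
P = [1, 2, 6] / [3, 4] / [5] / [7];  Q = [1, 3, 7] / [2, 6] / [4] / [5];  common shape = (3, 2, 1, 1)

Row-insert the values π_1, π_2, … into P one at a time, bumping the leftmost entry strictly greater than the inserted value down to the next row. The recording tableau Q records, in position (i, j), the step at which that cell was added to P.
  Insert 7 (step 1): P = [7];  Q = [1]
  Insert 3 (step 2): P = [3] / [7];  Q = [1] / [2]
  Insert 5 (step 3): P = [3, 5] / [7];  Q = [1, 3] / [2]
  Insert 4 (step 4): P = [3, 4] / [5] / [7];  Q = [1, 3] / [2] / [4]
  Insert 1 (step 5): P = [1, 4] / [3] / [5] / [7];  Q = [1, 3] / [2] / [4] / [5]
  Insert 2 (step 6): P = [1, 2] / [3, 4] / [5] / [7];  Q = [1, 3] / [2, 6] / [4] / [5]
  Insert 6 (step 7): P = [1, 2, 6] / [3, 4] / [5] / [7];  Q = [1, 3, 7] / [2, 6] / [4] / [5]
Final shape: (3, 2, 1, 1).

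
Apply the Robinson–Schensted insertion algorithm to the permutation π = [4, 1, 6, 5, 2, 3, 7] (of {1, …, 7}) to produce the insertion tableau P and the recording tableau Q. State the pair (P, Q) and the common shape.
P = [1, 2, 3, 7] / [4, 5] / [6];  Q = [1, 3, 6, 7] / [2, 4] / [5];  common shape = (4, 2, 1)

Row-insert the values π_1, π_2, … into P one at a time, bumping the leftmost entry strictly greater than the inserted value down to the next row. The recording tableau Q records, in position (i, j), the step at which that cell was added to P.
  Insert 4 (step 1): P = [4];  Q = [1]
  Insert 1 (step 2): P = [1] / [4];  Q = [1] / [2]
  Insert 6 (step 3): P = [1, 6] / [4];  Q = [1, 3] / [2]
  Insert 5 (step 4): P = [1, 5] / [4, 6];  Q = [1, 3] / [2, 4]
  Insert 2 (step 5): P = [1, 2] / [4, 5] / [6];  Q = [1, 3] / [2, 4] / [5]
  Insert 3 (step 6): P = [1, 2, 3] / [4, 5] / [6];  Q = [1, 3, 6] / [2, 4] / [5]
  Insert 7 (step 7): P = [1, 2, 3, 7] / [4, 5] / [6];  Q = [1, 3, 6, 7] / [2, 4] / [5]
Final shape: (4, 2, 1).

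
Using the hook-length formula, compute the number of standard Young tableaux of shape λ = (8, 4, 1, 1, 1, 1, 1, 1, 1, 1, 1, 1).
# SYT of shape (8, 4, 1, 1, 1, 1, 1, 1, 1, 1, 1, 1) = 24066900

Hook-length formula: f^λ = n! / Π hook(c), product over all cells c of the Young diagram. For λ = (8, 4, 1, 1, 1, 1, 1, 1, 1, 1, 1, 1), n = 22 boxes. Hook lengths by row (left-to-right, top-to-bottom): [19, 8, 7, 6, 4, 3, 2, 1]; [14, 3, 2, 1]; [10]; [9]; [8]; [7]; [6]; [5]; [4]; [3]; [2]; [1]. Product of hooks = 46703178547200. So f^λ = 22! / 46703178547200 = 1124000727777607680000 / 46703178547200 = 24066900.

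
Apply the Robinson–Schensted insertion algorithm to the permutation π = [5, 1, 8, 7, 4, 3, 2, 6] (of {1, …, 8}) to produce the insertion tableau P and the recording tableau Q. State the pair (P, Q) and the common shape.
P = [1, 2, 6] / [3, 7] / [4] / [5] / [8];  Q = [1, 3, 8] / [2, 4] / [5] / [6] / [7];  common shape = (3, 2, 1, 1, 1)

Row-insert the values π_1, π_2, … into P one at a time, bumping the leftmost entry strictly greater than the inserted value down to the next row. The recording tableau Q records, in position (i, j), the step at which that cell was added to P.
  Insert 5 (step 1): P = [5];  Q = [1]
  Insert 1 (step 2): P = [1] / [5];  Q = [1] / [2]
  Insert 8 (step 3): P = [1, 8] / [5];  Q = [1, 3] / [2]
  Insert 7 (step 4): P = [1, 7] / [5, 8];  Q = [1, 3] / [2, 4]
  Insert 4 (step 5): P = [1, 4] / [5, 7] / [8];  Q = [1, 3] / [2, 4] / [5]
  Insert 3 (step 6): P = [1, 3] / [4, 7] / [5] / [8];  Q = [1, 3] / [2, 4] / [5] / [6]
  Insert 2 (step 7): P = [1, 2] / [3, 7] / [4] / [5] / [8];  Q = [1, 3] / [2, 4] / [5] / [6] / [7]
  Insert 6 (step 8): P = [1, 2, 6] / [3, 7] / [4] / [5] / [8];  Q = [1, 3, 8] / [2, 4] / [5] / [6] / [7]
Final shape: (3, 2, 1, 1, 1).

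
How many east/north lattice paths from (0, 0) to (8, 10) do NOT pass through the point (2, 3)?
Number of paths = 26598

Total paths from (0, 0) to (8, 10): C(18, 8) = 43758. Paths through (2, 3): (paths (0, 0) → (2, 3)) × (paths (2, 3) → (8, 10)) = C(5, 2) · C(13, 6) = 10 · 1716 = 17160. Avoidance count = 43758 − 17160 = 26598.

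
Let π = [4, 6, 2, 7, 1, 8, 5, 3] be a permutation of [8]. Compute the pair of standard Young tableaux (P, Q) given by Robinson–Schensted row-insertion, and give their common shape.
P = [1, 3, 7, 8] / [2, 5] / [4, 6];  Q = [1, 2, 4, 6] / [3, 7] / [5, 8];  common shape = (4, 2, 2)

Row-insert the values π_1, π_2, … into P one at a time, bumping the leftmost entry strictly greater than the inserted value down to the next row. The recording tableau Q records, in position (i, j), the step at which that cell was added to P.
  Insert 4 (step 1): P = [4];  Q = [1]
  Insert 6 (step 2): P = [4, 6];  Q = [1, 2]
  Insert 2 (step 3): P = [2, 6] / [4];  Q = [1, 2] / [3]
  Insert 7 (step 4): P = [2, 6, 7] / [4];  Q = [1, 2, 4] / [3]
  Insert 1 (step 5): P = [1, 6, 7] / [2] / [4];  Q = [1, 2, 4] / [3] / [5]
  Insert 8 (step 6): P = [1, 6, 7, 8] / [2] / [4];  Q = [1, 2, 4, 6] / [3] / [5]
  Insert 5 (step 7): P = [1, 5, 7, 8] / [2, 6] / [4];  Q = [1, 2, 4, 6] / [3, 7] / [5]
  Insert 3 (step 8): P = [1, 3, 7, 8] / [2, 5] / [4, 6];  Q = [1, 2, 4, 6] / [3, 7] / [5, 8]
Final shape: (4, 2, 2).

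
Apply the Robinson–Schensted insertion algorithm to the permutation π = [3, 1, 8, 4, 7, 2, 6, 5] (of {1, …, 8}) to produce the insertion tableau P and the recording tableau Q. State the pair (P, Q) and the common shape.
P = [1, 2, 5] / [3, 4, 6] / [7] / [8];  Q = [1, 3, 5] / [2, 4, 7] / [6] / [8];  common shape = (3, 3, 1, 1)

Row-insert the values π_1, π_2, … into P one at a time, bumping the leftmost entry strictly greater than the inserted value down to the next row. The recording tableau Q records, in position (i, j), the step at which that cell was added to P.
  Insert 3 (step 1): P = [3];  Q = [1]
  Insert 1 (step 2): P = [1] / [3];  Q = [1] / [2]
  Insert 8 (step 3): P = [1, 8] / [3];  Q = [1, 3] / [2]
  Insert 4 (step 4): P = [1, 4] / [3, 8];  Q = [1, 3] / [2, 4]
  Insert 7 (step 5): P = [1, 4, 7] / [3, 8];  Q = [1, 3, 5] / [2, 4]
  Insert 2 (step 6): P = [1, 2, 7] / [3, 4] / [8];  Q = [1, 3, 5] / [2, 4] / [6]
  Insert 6 (step 7): P = [1, 2, 6] / [3, 4, 7] / [8];  Q = [1, 3, 5] / [2, 4, 7] / [6]
  Insert 5 (step 8): P = [1, 2, 5] / [3, 4, 6] / [7] / [8];  Q = [1, 3, 5] / [2, 4, 7] / [6] / [8]
Final shape: (3, 3, 1, 1).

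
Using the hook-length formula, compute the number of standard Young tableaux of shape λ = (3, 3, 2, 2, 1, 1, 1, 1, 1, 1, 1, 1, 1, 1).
# SYT of shape (3, 3, 2, 2, 1, 1, 1, 1, 1, 1, 1, 1, 1, 1) = 223839

Hook-length formula: f^λ = n! / Π hook(c), product over all cells c of the Young diagram. For λ = (3, 3, 2, 2, 1, 1, 1, 1, 1, 1, 1, 1, 1, 1), n = 20 boxes. Hook lengths by row (left-to-right, top-to-bottom): [16, 5, 2]; [15, 4, 1]; [13, 2]; [12, 1]; [10]; [9]; [8]; [7]; [6]; [5]; [4]; [3]; [2]; [1]. Product of hooks = 10868981760000. So f^λ = 20! / 10868981760000 = 2432902008176640000 / 10868981760000 = 223839.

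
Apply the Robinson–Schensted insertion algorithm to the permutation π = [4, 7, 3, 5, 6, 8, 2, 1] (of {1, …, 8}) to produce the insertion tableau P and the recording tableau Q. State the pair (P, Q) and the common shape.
P = [1, 5, 6, 8] / [2, 7] / [3] / [4];  Q = [1, 2, 5, 6] / [3, 4] / [7] / [8];  common shape = (4, 2, 1, 1)

Row-insert the values π_1, π_2, … into P one at a time, bumping the leftmost entry strictly greater than the inserted value down to the next row. The recording tableau Q records, in position (i, j), the step at which that cell was added to P.
  Insert 4 (step 1): P = [4];  Q = [1]
  Insert 7 (step 2): P = [4, 7];  Q = [1, 2]
  Insert 3 (step 3): P = [3, 7] / [4];  Q = [1, 2] / [3]
  Insert 5 (step 4): P = [3, 5] / [4, 7];  Q = [1, 2] / [3, 4]
  Insert 6 (step 5): P = [3, 5, 6] / [4, 7];  Q = [1, 2, 5] / [3, 4]
  Insert 8 (step 6): P = [3, 5, 6, 8] / [4, 7];  Q = [1, 2, 5, 6] / [3, 4]
  Insert 2 (step 7): P = [2, 5, 6, 8] / [3, 7] / [4];  Q = [1, 2, 5, 6] / [3, 4] / [7]
  Insert 1 (step 8): P = [1, 5, 6, 8] / [2, 7] / [3] / [4];  Q = [1, 2, 5, 6] / [3, 4] / [7] / [8]
Final shape: (4, 2, 1, 1).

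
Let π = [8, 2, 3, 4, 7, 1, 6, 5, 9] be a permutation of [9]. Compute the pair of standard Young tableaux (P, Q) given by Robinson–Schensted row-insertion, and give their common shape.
P = [1, 3, 4, 5, 9] / [2, 6] / [7] / [8];  Q = [1, 3, 4, 5, 9] / [2, 7] / [6] / [8];  common shape = (5, 2, 1, 1)

Row-insert the values π_1, π_2, … into P one at a time, bumping the leftmost entry strictly greater than the inserted value down to the next row. The recording tableau Q records, in position (i, j), the step at which that cell was added to P.
  Insert 8 (step 1): P = [8];  Q = [1]
  Insert 2 (step 2): P = [2] / [8];  Q = [1] / [2]
  Insert 3 (step 3): P = [2, 3] / [8];  Q = [1, 3] / [2]
  Insert 4 (step 4): P = [2, 3, 4] / [8];  Q = [1, 3, 4] / [2]
  Insert 7 (step 5): P = [2, 3, 4, 7] / [8];  Q = [1, 3, 4, 5] / [2]
  Insert 1 (step 6): P = [1, 3, 4, 7] / [2] / [8];  Q = [1, 3, 4, 5] / [2] / [6]
  Insert 6 (step 7): P = [1, 3, 4, 6] / [2, 7] / [8];  Q = [1, 3, 4, 5] / [2, 7] / [6]
  Insert 5 (step 8): P = [1, 3, 4, 5] / [2, 6] / [7] / [8];  Q = [1, 3, 4, 5] / [2, 7] / [6] / [8]
  Insert 9 (step 9): P = [1, 3, 4, 5, 9] / [2, 6] / [7] / [8];  Q = [1, 3, 4, 5, 9] / [2, 7] / [6] / [8]
Final shape: (5, 2, 1, 1).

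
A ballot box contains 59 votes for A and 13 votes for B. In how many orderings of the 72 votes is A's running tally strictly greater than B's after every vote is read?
Strict-lead orderings = 45301992170960

Total orderings of the 72 votes with 59 for A: C(72, 59) = 70907466006720. By the Bertrand ballot formula (Cycle Lemma / reflection principle), the number of orderings in which A is strictly ahead of B throughout is (p − q)/(p + q) · C(p + q, p) = (59 − 13)/(59 + 13) · 70907466006720 = 45301992170960.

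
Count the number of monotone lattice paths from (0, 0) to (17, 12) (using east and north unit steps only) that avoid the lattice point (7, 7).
Number of paths = 41589639

Total paths from (0, 0) to (17, 12): C(29, 17) = 51895935. Paths through (7, 7): (paths (0, 0) → (7, 7)) × (paths (7, 7) → (17, 12)) = C(14, 7) · C(15, 10) = 3432 · 3003 = 10306296. Avoidance count = 51895935 − 10306296 = 41589639.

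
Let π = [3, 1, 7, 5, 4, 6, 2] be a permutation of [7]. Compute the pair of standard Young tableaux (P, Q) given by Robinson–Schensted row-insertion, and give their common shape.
P = [1, 2, 6] / [3, 4] / [5] / [7];  Q = [1, 3, 6] / [2, 4] / [5] / [7];  common shape = (3, 2, 1, 1)

Row-insert the values π_1, π_2, … into P one at a time, bumping the leftmost entry strictly greater than the inserted value down to the next row. The recording tableau Q records, in position (i, j), the step at which that cell was added to P.
  Insert 3 (step 1): P = [3];  Q = [1]
  Insert 1 (step 2): P = [1] / [3];  Q = [1] / [2]
  Insert 7 (step 3): P = [1, 7] / [3];  Q = [1, 3] / [2]
  Insert 5 (step 4): P = [1, 5] / [3, 7];  Q = [1, 3] / [2, 4]
  Insert 4 (step 5): P = [1, 4] / [3, 5] / [7];  Q = [1, 3] / [2, 4] / [5]
  Insert 6 (step 6): P = [1, 4, 6] / [3, 5] / [7];  Q = [1, 3, 6] / [2, 4] / [5]
  Insert 2 (step 7): P = [1, 2, 6] / [3, 4] / [5] / [7];  Q = [1, 3, 6] / [2, 4] / [5] / [7]
Final shape: (3, 2, 1, 1).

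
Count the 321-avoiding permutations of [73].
C_73 = 79463489365077377841208237632349268884500

These 321-avoiding permutations are counted by the Catalan number C_n = (1/(n + 1)) · C(2n, n). For n = 73: C_73 = (1/74) · C(146, 73) = 5880298213015725960249409584793845897453000/74 = 79463489365077377841208237632349268884500.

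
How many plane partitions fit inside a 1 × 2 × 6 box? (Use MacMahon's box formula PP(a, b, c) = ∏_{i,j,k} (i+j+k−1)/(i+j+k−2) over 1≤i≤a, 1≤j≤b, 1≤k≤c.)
PP(1, 2, 6) = 28

Evaluate the triple product over i = 1..1, j = 1..2, k = 1..6. The factors are (2/1) · (3/2) · (4/3) · (5/4) · (6/5) · (7/6) · (3/2) · (4/3) · … (12 factors total). The numerators and denominators telescope so the product is an integer; carrying out the multiplication exactly gives PP(1, 2, 6) = 28.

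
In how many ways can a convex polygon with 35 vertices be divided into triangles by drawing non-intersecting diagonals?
C_33 = 212336130412243110

These polygon triangulations are counted by the Catalan number C_n = (1/(n + 1)) · C(2n, n). For n = 33: C_33 = (1/34) · C(66, 33) = 7219428434016265740/34 = 212336130412243110.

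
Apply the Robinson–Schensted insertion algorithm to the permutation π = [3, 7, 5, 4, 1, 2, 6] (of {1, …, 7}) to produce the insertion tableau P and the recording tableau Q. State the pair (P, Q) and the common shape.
P = [1, 2, 6] / [3, 4] / [5] / [7];  Q = [1, 2, 7] / [3, 6] / [4] / [5];  common shape = (3, 2, 1, 1)

Row-insert the values π_1, π_2, … into P one at a time, bumping the leftmost entry strictly greater than the inserted value down to the next row. The recording tableau Q records, in position (i, j), the step at which that cell was added to P.
  Insert 3 (step 1): P = [3];  Q = [1]
  Insert 7 (step 2): P = [3, 7];  Q = [1, 2]
  Insert 5 (step 3): P = [3, 5] / [7];  Q = [1, 2] / [3]
  Insert 4 (step 4): P = [3, 4] / [5] / [7];  Q = [1, 2] / [3] / [4]
  Insert 1 (step 5): P = [1, 4] / [3] / [5] / [7];  Q = [1, 2] / [3] / [4] / [5]
  Insert 2 (step 6): P = [1, 2] / [3, 4] / [5] / [7];  Q = [1, 2] / [3, 6] / [4] / [5]
  Insert 6 (step 7): P = [1, 2, 6] / [3, 4] / [5] / [7];  Q = [1, 2, 7] / [3, 6] / [4] / [5]
Final shape: (3, 2, 1, 1).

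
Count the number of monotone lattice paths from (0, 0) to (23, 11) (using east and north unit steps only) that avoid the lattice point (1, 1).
Number of paths = 157073280

Total paths from (0, 0) to (23, 11): C(34, 23) = 286097760. Paths through (1, 1): (paths (0, 0) → (1, 1)) × (paths (1, 1) → (23, 11)) = C(2, 1) · C(32, 22) = 2 · 64512240 = 129024480. Avoidance count = 286097760 − 129024480 = 157073280.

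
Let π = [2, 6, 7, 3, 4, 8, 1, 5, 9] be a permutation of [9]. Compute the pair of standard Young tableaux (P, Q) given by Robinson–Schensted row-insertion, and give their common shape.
P = [1, 3, 4, 5, 9] / [2, 7, 8] / [6];  Q = [1, 2, 3, 6, 9] / [4, 5, 8] / [7];  common shape = (5, 3, 1)

Row-insert the values π_1, π_2, … into P one at a time, bumping the leftmost entry strictly greater than the inserted value down to the next row. The recording tableau Q records, in position (i, j), the step at which that cell was added to P.
  Insert 2 (step 1): P = [2];  Q = [1]
  Insert 6 (step 2): P = [2, 6];  Q = [1, 2]
  Insert 7 (step 3): P = [2, 6, 7];  Q = [1, 2, 3]
  Insert 3 (step 4): P = [2, 3, 7] / [6];  Q = [1, 2, 3] / [4]
  Insert 4 (step 5): P = [2, 3, 4] / [6, 7];  Q = [1, 2, 3] / [4, 5]
  Insert 8 (step 6): P = [2, 3, 4, 8] / [6, 7];  Q = [1, 2, 3, 6] / [4, 5]
  Insert 1 (step 7): P = [1, 3, 4, 8] / [2, 7] / [6];  Q = [1, 2, 3, 6] / [4, 5] / [7]
  Insert 5 (step 8): P = [1, 3, 4, 5] / [2, 7, 8] / [6];  Q = [1, 2, 3, 6] / [4, 5, 8] / [7]
  Insert 9 (step 9): P = [1, 3, 4, 5, 9] / [2, 7, 8] / [6];  Q = [1, 2, 3, 6, 9] / [4, 5, 8] / [7]
Final shape: (5, 3, 1).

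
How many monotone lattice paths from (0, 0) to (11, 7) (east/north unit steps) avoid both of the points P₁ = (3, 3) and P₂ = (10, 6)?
Number of paths = 10708

Inclusion–exclusion. Total paths: C(18, 11) = 31824. Through P₁: C(6, 3)·C(12, 8) = 9900. Through P₂: C(16, 10)·C(2, 1) = 16016. Since P₁ is strictly southwest of P₂, a monotone path through both must visit P₁ then P₂; paths through both = C(6, 3)·C(10, 7)·C(2, 1) = 4800. Avoid both = 31824 − 9900 − 16016 + 4800 = 10708.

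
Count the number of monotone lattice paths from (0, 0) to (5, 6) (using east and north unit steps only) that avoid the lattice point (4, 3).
Number of paths = 322

Total paths from (0, 0) to (5, 6): C(11, 5) = 462. Paths through (4, 3): (paths (0, 0) → (4, 3)) × (paths (4, 3) → (5, 6)) = C(7, 4) · C(4, 1) = 35 · 4 = 140. Avoidance count = 462 − 140 = 322.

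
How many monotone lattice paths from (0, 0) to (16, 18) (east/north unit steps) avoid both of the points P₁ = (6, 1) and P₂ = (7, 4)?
Number of paths = 1898116055

Inclusion–exclusion. Total paths: C(34, 16) = 2203961430. Through P₁: C(7, 6)·C(27, 10) = 59053995. Through P₂: C(11, 7)·C(23, 9) = 269672700. Since P₁ is strictly southwest of P₂, a monotone path through both must visit P₁ then P₂; paths through both = C(7, 6)·C(4, 1)·C(23, 9) = 22881320. Avoid both = 2203961430 − 59053995 − 269672700 + 22881320 = 1898116055.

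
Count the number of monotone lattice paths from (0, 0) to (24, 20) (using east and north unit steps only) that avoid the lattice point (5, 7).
Number of paths = 1485919458870

Total paths from (0, 0) to (24, 20): C(44, 24) = 1761039350070. Paths through (5, 7): (paths (0, 0) → (5, 7)) × (paths (5, 7) → (24, 20)) = C(12, 5) · C(32, 19) = 792 · 347373600 = 275119891200. Avoidance count = 1761039350070 − 275119891200 = 1485919458870.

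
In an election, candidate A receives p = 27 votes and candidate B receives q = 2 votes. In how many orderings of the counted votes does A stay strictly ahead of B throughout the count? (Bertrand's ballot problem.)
Strict-lead orderings = 350

Total orderings of the 29 votes with 27 for A: C(29, 27) = 406. By the Bertrand ballot formula (Cycle Lemma / reflection principle), the number of orderings in which A is strictly ahead of B throughout is (p − q)/(p + q) · C(p + q, p) = (27 − 2)/(27 + 2) · 406 = 350.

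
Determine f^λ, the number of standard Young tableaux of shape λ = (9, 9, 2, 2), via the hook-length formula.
# SYT of shape (9, 9, 2, 2) = 31744440

Hook-length formula: f^λ = n! / Π hook(c), product over all cells c of the Young diagram. For λ = (9, 9, 2, 2), n = 22 boxes. Hook lengths by row (left-to-right, top-to-bottom): [12, 11, 8, 7, 6, 5, 4, 3, 2]; [11, 10, 7, 6, 5, 4, 3, 2, 1]; [3, 2]; [2, 1]. Product of hooks = 35407798272000. So f^λ = 22! / 35407798272000 = 1124000727777607680000 / 35407798272000 = 31744440.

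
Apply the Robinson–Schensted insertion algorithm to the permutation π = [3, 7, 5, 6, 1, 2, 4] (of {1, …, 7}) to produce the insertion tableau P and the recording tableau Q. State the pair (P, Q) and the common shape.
P = [1, 2, 4] / [3, 5, 6] / [7];  Q = [1, 2, 4] / [3, 6, 7] / [5];  common shape = (3, 3, 1)

Row-insert the values π_1, π_2, … into P one at a time, bumping the leftmost entry strictly greater than the inserted value down to the next row. The recording tableau Q records, in position (i, j), the step at which that cell was added to P.
  Insert 3 (step 1): P = [3];  Q = [1]
  Insert 7 (step 2): P = [3, 7];  Q = [1, 2]
  Insert 5 (step 3): P = [3, 5] / [7];  Q = [1, 2] / [3]
  Insert 6 (step 4): P = [3, 5, 6] / [7];  Q = [1, 2, 4] / [3]
  Insert 1 (step 5): P = [1, 5, 6] / [3] / [7];  Q = [1, 2, 4] / [3] / [5]
  Insert 2 (step 6): P = [1, 2, 6] / [3, 5] / [7];  Q = [1, 2, 4] / [3, 6] / [5]
  Insert 4 (step 7): P = [1, 2, 4] / [3, 5, 6] / [7];  Q = [1, 2, 4] / [3, 6, 7] / [5]
Final shape: (3, 3, 1).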